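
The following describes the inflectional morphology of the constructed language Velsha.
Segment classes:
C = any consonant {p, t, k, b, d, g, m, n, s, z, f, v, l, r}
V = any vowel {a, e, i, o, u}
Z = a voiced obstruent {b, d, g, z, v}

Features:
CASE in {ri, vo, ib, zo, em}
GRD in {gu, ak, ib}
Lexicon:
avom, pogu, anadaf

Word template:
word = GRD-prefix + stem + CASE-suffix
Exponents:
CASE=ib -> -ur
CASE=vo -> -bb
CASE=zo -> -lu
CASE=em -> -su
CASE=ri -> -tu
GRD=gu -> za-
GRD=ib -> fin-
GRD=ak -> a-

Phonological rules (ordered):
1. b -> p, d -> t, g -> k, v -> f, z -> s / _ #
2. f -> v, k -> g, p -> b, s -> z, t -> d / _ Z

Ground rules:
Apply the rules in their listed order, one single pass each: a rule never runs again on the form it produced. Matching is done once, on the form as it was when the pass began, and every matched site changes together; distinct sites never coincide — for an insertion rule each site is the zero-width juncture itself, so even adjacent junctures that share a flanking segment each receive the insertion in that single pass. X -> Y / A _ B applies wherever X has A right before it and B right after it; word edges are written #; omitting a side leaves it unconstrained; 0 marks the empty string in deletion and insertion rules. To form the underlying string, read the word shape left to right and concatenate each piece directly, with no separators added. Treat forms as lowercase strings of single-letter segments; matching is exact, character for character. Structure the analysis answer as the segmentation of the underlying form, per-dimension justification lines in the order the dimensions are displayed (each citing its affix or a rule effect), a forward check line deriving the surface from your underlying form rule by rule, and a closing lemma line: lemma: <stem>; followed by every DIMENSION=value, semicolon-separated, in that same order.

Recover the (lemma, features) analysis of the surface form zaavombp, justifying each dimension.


underlying: za-avom-bb
CASE=vo - signalled by the affix -bb
GRD=gu - signalled by the affix za-
check: zaavombb -> zaavombp -> zaavombp
lemma: avom; CASE=vo; GRD=gu


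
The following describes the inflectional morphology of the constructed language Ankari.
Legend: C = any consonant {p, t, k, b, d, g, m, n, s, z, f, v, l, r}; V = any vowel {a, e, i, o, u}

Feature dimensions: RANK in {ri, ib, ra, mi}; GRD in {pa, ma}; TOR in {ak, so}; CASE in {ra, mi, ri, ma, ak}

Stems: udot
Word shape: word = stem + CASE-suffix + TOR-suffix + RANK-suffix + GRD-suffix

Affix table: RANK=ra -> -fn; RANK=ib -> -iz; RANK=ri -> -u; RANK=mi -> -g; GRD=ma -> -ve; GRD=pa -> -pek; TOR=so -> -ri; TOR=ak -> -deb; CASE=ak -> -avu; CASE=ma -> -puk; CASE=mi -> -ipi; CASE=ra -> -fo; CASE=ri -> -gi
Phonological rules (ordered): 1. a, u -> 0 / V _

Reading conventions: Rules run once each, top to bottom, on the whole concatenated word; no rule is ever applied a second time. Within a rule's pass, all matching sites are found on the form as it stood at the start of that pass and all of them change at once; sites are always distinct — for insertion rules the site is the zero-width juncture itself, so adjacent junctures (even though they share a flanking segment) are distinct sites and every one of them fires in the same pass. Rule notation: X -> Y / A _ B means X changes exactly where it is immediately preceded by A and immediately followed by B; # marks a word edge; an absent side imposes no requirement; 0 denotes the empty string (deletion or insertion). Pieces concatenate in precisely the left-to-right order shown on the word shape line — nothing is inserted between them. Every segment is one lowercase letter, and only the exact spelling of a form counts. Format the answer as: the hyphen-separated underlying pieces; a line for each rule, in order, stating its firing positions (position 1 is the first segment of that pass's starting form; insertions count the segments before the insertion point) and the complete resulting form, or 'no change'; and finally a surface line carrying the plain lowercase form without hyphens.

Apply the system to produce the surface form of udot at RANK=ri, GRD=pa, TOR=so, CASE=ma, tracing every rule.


underlying: udot-puk-ri-u-pek
1. a, u -> 0 / V _: fires at position(s) 10: udotpukripek
surface: udotpukripek


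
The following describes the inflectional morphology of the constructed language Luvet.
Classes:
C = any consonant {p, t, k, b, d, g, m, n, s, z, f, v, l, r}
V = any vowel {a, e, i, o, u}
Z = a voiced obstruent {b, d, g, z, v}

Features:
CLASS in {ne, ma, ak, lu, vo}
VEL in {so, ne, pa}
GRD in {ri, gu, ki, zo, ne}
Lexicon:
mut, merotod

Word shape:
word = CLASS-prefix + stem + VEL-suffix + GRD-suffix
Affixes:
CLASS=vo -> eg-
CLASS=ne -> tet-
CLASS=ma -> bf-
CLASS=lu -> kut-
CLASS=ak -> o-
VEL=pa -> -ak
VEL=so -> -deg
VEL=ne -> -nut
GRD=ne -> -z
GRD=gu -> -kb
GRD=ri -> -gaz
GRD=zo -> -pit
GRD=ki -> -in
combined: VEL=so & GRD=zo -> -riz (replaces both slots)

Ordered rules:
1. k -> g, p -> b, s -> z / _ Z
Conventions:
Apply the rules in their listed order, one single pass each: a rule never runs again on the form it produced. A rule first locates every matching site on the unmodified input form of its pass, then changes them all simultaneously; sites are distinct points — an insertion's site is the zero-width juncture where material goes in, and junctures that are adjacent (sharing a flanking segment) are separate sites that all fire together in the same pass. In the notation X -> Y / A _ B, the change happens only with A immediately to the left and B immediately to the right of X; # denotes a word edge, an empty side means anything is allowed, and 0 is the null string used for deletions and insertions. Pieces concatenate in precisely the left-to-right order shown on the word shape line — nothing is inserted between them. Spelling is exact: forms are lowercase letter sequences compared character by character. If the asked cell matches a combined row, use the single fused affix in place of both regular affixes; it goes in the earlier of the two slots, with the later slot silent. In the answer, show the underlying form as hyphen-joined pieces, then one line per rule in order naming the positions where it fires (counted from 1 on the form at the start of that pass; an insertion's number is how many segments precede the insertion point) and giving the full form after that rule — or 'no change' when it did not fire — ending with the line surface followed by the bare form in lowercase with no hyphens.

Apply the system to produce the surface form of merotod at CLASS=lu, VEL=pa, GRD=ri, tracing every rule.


underlying: kut-merotod-ak-gaz
1. k -> g, p -> b, s -> z / _ Z: fires at position(s) 12: kutmerotodaggaz
surface: kutmerotodaggaz


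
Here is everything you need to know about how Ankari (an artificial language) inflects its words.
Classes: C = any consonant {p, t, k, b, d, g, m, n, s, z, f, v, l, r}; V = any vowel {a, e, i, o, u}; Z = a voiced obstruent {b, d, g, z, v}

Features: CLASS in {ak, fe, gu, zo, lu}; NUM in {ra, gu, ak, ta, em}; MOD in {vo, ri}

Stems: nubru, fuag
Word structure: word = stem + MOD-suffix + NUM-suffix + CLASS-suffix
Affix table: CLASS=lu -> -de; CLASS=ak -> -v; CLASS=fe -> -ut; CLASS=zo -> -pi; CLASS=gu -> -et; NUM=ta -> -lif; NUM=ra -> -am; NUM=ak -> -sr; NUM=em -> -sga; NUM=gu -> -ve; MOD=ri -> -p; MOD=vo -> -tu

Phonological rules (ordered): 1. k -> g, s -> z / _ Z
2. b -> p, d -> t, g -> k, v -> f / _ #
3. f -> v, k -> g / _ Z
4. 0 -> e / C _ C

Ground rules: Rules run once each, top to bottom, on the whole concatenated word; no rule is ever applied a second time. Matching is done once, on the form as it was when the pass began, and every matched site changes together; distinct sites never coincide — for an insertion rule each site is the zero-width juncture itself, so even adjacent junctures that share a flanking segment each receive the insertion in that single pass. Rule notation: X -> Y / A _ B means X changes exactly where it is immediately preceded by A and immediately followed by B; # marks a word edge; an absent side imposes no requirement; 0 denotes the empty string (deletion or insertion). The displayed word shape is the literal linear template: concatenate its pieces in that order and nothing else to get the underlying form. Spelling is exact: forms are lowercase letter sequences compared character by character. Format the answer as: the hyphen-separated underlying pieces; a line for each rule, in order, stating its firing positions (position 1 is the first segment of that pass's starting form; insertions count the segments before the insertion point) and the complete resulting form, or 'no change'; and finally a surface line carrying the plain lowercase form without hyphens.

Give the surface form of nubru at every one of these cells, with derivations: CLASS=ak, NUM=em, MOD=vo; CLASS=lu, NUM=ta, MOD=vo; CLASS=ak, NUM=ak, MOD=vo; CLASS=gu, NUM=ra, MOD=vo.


cell CLASS=ak, NUM=em, MOD=vo:
underlying: nubru-tu-sga-v
1. k -> g, s -> z / _ Z: fires at position(s) 8: nubrutuzgav
2. b -> p, d -> t, g -> k, v -> f / _ #: fires at position(s) 11: nubrutuzgaf
3. f -> v, k -> g / _ Z: no change
4. 0 -> e / C _ C: inserts after position(s) 3, 8: nuberutuzegaf
surface: nuberutuzegaf

cell CLASS=lu, NUM=ta, MOD=vo:
underlying: nubru-tu-lif-de
1. k -> g, s -> z / _ Z: no change
2. b -> p, d -> t, g -> k, v -> f / _ #: no change
3. f -> v, k -> g / _ Z: fires at position(s) 10: nubrutulivde
4. 0 -> e / C _ C: inserts after position(s) 3, 10: nuberutulivede
surface: nuberutulivede

cell CLASS=ak, NUM=ak, MOD=vo:
underlying: nubru-tu-sr-v
1. k -> g, s -> z / _ Z: no change
2. b -> p, d -> t, g -> k, v -> f / _ #: fires at position(s) 10: nubrutusrf
3. f -> v, k -> g / _ Z: no change
4. 0 -> e / C _ C: inserts after position(s) 3, 8, 9: nuberutuseref
surface: nuberutuseref

cell CLASS=gu, NUM=ra, MOD=vo:
underlying: nubru-tu-am-et
1. k -> g, s -> z / _ Z: no change
2. b -> p, d -> t, g -> k, v -> f / _ #: no change
3. f -> v, k -> g / _ Z: no change
4. 0 -> e / C _ C: inserts after position(s) 3: nuberutuamet
surface: nuberutuamet


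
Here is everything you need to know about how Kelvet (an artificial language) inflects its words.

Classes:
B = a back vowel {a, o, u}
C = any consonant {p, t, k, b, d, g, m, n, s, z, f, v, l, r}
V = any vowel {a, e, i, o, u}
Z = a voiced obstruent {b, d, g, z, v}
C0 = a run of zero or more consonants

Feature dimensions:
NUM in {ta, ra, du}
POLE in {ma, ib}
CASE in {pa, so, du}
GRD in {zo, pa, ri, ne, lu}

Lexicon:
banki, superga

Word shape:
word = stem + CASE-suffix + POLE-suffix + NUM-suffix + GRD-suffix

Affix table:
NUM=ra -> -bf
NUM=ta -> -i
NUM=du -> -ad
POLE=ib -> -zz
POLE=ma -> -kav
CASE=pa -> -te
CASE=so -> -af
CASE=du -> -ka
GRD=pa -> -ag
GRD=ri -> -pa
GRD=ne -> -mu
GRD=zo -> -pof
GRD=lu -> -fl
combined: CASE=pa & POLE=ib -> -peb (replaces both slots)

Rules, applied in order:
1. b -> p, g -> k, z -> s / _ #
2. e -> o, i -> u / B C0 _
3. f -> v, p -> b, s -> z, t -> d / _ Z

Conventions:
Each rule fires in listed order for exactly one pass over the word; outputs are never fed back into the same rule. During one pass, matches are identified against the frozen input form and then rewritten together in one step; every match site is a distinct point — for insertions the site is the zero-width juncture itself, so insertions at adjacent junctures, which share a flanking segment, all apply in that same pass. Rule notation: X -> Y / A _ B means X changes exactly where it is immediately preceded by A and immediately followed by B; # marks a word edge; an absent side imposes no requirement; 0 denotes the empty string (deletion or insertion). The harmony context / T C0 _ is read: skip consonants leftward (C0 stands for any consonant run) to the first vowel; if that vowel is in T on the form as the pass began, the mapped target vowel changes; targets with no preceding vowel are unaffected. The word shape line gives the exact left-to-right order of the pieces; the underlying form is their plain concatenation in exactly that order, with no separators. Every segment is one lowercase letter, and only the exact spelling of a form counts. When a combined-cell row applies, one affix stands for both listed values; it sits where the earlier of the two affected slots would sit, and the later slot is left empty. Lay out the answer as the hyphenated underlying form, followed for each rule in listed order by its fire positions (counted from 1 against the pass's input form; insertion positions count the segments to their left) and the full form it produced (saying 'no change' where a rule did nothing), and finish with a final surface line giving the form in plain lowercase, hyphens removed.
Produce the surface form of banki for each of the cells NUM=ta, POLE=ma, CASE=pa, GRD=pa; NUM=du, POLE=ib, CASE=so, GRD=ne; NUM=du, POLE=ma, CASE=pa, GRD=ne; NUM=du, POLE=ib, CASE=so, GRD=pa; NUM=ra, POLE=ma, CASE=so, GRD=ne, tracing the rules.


cell NUM=ta, POLE=ma, CASE=pa, GRD=pa:
underlying: banki-te-kav-i-ag
1. b -> p, g -> k, z -> s / _ #: fires at position(s) 13: bankitekaviak
2. e -> o, i -> u / B C0 _: fires at position(s) 5, 11: bankutekavuak
3. f -> v, p -> b, s -> z, t -> d / _ Z: no change
surface: bankutekavuak

cell NUM=du, POLE=ib, CASE=so, GRD=ne:
underlying: banki-af-zz-ad-mu
1. b -> p, g -> k, z -> s / _ #: no change
2. e -> o, i -> u / B C0 _: fires at position(s) 5: bankuafzzadmu
3. f -> v, p -> b, s -> z, t -> d / _ Z: fires at position(s) 7: bankuavzzadmu
surface: bankuavzzadmu

cell NUM=du, POLE=ma, CASE=pa, GRD=ne:
underlying: banki-te-kav-ad-mu
1. b -> p, g -> k, z -> s / _ #: no change
2. e -> o, i -> u / B C0 _: fires at position(s) 5: bankutekavadmu
3. f -> v, p -> b, s -> z, t -> d / _ Z: no change
surface: bankutekavadmu

cell NUM=du, POLE=ib, CASE=so, GRD=pa:
underlying: banki-af-zz-ad-ag
1. b -> p, g -> k, z -> s / _ #: fires at position(s) 13: bankiafzzadak
2. e -> o, i -> u / B C0 _: fires at position(s) 5: bankuafzzadak
3. f -> v, p -> b, s -> z, t -> d / _ Z: fires at position(s) 7: bankuavzzadak
surface: bankuavzzadak

cell NUM=ra, POLE=ma, CASE=so, GRD=ne:
underlying: banki-af-kav-bf-mu
1. b -> p, g -> k, z -> s / _ #: no change
2. e -> o, i -> u / B C0 _: fires at position(s) 5: bankuafkavbfmu
3. f -> v, p -> b, s -> z, t -> d / _ Z: no change
surface: bankuafkavbfmu


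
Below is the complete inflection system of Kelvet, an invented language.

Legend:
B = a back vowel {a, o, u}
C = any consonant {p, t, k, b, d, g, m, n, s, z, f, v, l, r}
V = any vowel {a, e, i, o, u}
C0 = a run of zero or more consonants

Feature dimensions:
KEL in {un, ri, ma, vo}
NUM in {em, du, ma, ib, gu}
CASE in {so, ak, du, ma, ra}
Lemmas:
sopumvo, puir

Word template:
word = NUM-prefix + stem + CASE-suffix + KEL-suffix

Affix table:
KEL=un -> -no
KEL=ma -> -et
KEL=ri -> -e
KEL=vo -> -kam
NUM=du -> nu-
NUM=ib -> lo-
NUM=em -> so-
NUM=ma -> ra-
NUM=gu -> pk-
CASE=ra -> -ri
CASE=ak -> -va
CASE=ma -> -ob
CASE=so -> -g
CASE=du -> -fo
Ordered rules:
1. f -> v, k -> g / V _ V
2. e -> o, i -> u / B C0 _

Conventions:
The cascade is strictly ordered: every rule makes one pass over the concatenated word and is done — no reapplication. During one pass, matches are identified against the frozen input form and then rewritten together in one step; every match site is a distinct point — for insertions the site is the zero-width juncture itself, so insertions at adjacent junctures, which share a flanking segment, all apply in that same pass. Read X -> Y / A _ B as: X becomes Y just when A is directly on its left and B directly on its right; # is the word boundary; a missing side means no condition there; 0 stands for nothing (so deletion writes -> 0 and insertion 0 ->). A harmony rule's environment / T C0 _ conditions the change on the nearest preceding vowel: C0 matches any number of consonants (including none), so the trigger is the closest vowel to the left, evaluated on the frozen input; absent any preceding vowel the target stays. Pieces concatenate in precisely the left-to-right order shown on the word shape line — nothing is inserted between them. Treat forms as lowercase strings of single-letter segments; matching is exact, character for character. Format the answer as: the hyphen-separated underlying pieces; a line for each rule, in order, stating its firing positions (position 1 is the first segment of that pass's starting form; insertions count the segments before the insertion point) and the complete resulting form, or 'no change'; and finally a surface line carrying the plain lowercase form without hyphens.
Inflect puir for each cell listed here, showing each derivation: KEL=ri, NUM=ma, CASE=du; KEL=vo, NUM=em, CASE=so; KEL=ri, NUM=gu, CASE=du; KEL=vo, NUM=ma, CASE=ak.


cell KEL=ri, NUM=ma, CASE=du:
underlying: ra-puir-fo-e
1. f -> v, k -> g / V _ V: no change
2. e -> o, i -> u / B C0 _: fires at position(s) 5, 9: rapuurfoo
surface: rapuurfoo

cell KEL=vo, NUM=em, CASE=so:
underlying: so-puir-g-kam
1. f -> v, k -> g / V _ V: no change
2. e -> o, i -> u / B C0 _: fires at position(s) 5: sopuurgkam
surface: sopuurgkam

cell KEL=ri, NUM=gu, CASE=du:
underlying: pk-puir-fo-e
1. f -> v, k -> g / V _ V: no change
2. e -> o, i -> u / B C0 _: fires at position(s) 5, 9: pkpuurfoo
surface: pkpuurfoo

cell KEL=vo, NUM=ma, CASE=ak:
underlying: ra-puir-va-kam
1. f -> v, k -> g / V _ V: fires at position(s) 9: rapuirvagam
2. e -> o, i -> u / B C0 _: fires at position(s) 5: rapuurvagam
surface: rapuurvagam


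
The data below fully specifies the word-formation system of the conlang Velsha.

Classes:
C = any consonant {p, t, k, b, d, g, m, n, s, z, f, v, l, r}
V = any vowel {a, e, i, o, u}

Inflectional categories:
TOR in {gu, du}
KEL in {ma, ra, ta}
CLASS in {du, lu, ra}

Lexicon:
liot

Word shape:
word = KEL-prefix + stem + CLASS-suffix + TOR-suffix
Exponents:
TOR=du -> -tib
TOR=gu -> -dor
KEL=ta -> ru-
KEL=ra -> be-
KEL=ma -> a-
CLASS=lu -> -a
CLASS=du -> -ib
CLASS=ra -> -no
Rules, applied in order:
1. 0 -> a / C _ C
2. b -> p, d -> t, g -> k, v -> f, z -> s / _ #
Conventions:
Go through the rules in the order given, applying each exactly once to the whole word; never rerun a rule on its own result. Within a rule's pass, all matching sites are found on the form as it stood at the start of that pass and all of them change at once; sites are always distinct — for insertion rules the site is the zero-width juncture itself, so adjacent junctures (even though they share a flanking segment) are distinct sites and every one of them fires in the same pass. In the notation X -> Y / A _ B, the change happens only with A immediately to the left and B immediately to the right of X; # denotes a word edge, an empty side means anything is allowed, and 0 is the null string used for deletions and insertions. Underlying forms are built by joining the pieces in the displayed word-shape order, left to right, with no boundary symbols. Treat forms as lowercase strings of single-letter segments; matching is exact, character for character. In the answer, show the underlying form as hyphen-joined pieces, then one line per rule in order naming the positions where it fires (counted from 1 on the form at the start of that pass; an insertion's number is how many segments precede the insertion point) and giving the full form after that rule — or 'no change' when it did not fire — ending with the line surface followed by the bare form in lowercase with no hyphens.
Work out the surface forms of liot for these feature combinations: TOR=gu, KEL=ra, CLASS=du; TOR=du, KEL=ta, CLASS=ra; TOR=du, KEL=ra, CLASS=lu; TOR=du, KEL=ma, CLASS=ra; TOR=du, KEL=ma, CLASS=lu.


cell TOR=gu, KEL=ra, CLASS=du:
underlying: be-liot-ib-dor
1. 0 -> a / C _ C: inserts after position(s) 8: beliotibador
2. b -> p, d -> t, g -> k, v -> f, z -> s / _ #: no change
surface: beliotibador

cell TOR=du, KEL=ta, CLASS=ra:
underlying: ru-liot-no-tib
1. 0 -> a / C _ C: inserts after position(s) 6: ruliotanotib
2. b -> p, d -> t, g -> k, v -> f, z -> s / _ #: fires at position(s) 12: ruliotanotip
surface: ruliotanotip

cell TOR=du, KEL=ra, CLASS=lu:
underlying: be-liot-a-tib
1. 0 -> a / C _ C: no change
2. b -> p, d -> t, g -> k, v -> f, z -> s / _ #: fires at position(s) 10: beliotatip
surface: beliotatip

cell TOR=du, KEL=ma, CLASS=ra:
underlying: a-liot-no-tib
1. 0 -> a / C _ C: inserts after position(s) 5: aliotanotib
2. b -> p, d -> t, g -> k, v -> f, z -> s / _ #: fires at position(s) 11: aliotanotip
surface: aliotanotip

cell TOR=du, KEL=ma, CLASS=lu:
underlying: a-liot-a-tib
1. 0 -> a / C _ C: no change
2. b -> p, d -> t, g -> k, v -> f, z -> s / _ #: fires at position(s) 9: aliotatip
surface: aliotatip


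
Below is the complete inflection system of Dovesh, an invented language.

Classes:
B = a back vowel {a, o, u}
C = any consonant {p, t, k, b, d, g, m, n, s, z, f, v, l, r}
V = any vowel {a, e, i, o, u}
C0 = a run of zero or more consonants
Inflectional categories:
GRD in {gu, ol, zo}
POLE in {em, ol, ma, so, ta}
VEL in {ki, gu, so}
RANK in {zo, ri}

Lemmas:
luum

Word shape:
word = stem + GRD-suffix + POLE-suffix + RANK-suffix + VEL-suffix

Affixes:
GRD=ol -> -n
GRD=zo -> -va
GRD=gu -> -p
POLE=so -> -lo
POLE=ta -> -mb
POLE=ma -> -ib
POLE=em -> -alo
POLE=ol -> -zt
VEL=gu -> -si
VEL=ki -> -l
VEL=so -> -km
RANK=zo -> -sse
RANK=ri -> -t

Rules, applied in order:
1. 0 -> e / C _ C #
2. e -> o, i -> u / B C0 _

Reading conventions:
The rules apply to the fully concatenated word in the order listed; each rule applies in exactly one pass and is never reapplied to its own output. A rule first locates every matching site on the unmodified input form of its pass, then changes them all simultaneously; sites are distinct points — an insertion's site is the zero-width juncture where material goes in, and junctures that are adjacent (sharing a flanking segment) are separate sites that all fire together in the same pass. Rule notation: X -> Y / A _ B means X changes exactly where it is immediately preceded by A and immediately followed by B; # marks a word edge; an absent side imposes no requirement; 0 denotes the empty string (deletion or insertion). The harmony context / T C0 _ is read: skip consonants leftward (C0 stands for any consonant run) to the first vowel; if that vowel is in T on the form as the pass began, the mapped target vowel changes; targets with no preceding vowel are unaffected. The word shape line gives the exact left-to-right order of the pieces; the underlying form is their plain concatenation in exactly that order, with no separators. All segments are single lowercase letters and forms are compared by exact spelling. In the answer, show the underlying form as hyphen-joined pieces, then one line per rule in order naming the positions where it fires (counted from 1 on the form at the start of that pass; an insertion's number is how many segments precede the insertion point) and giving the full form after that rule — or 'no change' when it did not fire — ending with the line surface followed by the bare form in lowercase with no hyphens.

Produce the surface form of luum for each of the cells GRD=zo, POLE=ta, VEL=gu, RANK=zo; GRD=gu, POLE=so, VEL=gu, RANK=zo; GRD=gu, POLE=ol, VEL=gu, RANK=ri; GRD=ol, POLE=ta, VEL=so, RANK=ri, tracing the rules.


cell GRD=zo, POLE=ta, VEL=gu, RANK=zo:
underlying: luum-va-mb-sse-si
1. 0 -> e / C _ C #: no change
2. e -> o, i -> u / B C0 _: fires at position(s) 11: luumvambssosi
surface: luumvambssosi

cell GRD=gu, POLE=so, VEL=gu, RANK=zo:
underlying: luum-p-lo-sse-si
1. 0 -> e / C _ C #: no change
2. e -> o, i -> u / B C0 _: fires at position(s) 10: luumplossosi
surface: luumplossosi

cell GRD=gu, POLE=ol, VEL=gu, RANK=ri:
underlying: luum-p-zt-t-si
1. 0 -> e / C _ C #: no change
2. e -> o, i -> u / B C0 _: fires at position(s) 10: luumpzttsu
surface: luumpzttsu

cell GRD=ol, POLE=ta, VEL=so, RANK=ri:
underlying: luum-n-mb-t-km
1. 0 -> e / C _ C #: inserts after position(s) 9: luumnmbtkem
2. e -> o, i -> u / B C0 _: fires at position(s) 10: luumnmbtkom
surface: luumnmbtkom


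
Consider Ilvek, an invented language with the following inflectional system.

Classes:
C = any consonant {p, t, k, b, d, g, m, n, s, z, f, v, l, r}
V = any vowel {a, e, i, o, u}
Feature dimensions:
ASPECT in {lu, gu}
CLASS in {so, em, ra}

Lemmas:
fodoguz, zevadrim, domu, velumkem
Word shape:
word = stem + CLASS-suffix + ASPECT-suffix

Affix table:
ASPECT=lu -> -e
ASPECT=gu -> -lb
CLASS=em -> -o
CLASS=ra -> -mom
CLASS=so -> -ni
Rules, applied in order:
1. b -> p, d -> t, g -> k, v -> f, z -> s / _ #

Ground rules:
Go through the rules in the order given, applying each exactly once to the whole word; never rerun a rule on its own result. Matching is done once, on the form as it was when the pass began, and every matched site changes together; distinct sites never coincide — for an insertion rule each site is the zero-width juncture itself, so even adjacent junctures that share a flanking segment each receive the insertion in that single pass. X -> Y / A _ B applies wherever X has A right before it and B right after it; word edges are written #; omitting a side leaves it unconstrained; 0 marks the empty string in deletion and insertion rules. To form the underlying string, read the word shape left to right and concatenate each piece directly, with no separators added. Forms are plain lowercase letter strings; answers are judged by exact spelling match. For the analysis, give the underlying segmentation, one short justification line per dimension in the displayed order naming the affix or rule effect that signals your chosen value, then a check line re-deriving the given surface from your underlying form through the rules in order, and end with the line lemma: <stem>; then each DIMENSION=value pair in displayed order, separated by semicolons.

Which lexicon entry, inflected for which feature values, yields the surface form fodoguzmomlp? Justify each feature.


underlying: fodoguz-mom-lb
ASPECT=gu - signalled by the affix -lb
CLASS=ra - signalled by the affix -mom
check: fodoguzmomlb -> fodoguzmomlp
lemma: fodoguz; ASPECT=gu; CLASS=ra


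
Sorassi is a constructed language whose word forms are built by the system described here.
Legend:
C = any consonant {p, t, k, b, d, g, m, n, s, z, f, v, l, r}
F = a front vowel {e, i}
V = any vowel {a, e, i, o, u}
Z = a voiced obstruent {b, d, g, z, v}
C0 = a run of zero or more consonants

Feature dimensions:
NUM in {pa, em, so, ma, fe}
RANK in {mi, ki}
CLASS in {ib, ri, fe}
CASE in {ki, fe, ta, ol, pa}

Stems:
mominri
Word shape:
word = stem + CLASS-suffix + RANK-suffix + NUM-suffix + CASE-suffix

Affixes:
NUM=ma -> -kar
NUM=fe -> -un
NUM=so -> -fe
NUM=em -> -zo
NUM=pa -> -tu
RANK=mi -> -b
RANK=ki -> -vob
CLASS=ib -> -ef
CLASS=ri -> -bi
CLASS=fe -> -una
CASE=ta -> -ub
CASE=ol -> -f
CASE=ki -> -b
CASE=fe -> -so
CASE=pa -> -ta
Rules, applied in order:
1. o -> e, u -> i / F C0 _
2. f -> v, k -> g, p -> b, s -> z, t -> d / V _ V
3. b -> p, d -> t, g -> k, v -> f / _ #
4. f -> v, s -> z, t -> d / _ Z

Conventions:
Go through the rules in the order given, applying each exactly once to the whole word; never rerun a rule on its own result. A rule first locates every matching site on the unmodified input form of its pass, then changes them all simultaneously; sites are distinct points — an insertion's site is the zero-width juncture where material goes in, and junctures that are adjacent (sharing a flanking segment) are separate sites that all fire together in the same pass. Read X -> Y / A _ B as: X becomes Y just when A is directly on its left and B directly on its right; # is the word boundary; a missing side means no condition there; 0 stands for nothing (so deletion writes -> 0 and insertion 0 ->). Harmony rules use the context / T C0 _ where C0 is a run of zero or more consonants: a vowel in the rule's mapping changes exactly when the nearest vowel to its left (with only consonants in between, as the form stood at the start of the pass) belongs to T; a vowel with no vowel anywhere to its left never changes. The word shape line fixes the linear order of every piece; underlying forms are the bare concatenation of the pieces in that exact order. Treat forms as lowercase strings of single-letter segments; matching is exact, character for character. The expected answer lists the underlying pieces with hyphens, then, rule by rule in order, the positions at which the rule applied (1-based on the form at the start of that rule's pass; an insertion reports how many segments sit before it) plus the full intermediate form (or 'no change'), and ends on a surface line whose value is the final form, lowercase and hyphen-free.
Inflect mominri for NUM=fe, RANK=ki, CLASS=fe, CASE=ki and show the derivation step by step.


underlying: mominri-una-vob-un-b
1. o -> e, u -> i / F C0 _: fires at position(s) 8: mominriinavobunb
2. f -> v, k -> g, p -> b, s -> z, t -> d / V _ V: no change
3. b -> p, d -> t, g -> k, v -> f / _ #: fires at position(s) 16: mominriinavobunp
4. f -> v, s -> z, t -> d / _ Z: no change
surface: mominriinavobunp


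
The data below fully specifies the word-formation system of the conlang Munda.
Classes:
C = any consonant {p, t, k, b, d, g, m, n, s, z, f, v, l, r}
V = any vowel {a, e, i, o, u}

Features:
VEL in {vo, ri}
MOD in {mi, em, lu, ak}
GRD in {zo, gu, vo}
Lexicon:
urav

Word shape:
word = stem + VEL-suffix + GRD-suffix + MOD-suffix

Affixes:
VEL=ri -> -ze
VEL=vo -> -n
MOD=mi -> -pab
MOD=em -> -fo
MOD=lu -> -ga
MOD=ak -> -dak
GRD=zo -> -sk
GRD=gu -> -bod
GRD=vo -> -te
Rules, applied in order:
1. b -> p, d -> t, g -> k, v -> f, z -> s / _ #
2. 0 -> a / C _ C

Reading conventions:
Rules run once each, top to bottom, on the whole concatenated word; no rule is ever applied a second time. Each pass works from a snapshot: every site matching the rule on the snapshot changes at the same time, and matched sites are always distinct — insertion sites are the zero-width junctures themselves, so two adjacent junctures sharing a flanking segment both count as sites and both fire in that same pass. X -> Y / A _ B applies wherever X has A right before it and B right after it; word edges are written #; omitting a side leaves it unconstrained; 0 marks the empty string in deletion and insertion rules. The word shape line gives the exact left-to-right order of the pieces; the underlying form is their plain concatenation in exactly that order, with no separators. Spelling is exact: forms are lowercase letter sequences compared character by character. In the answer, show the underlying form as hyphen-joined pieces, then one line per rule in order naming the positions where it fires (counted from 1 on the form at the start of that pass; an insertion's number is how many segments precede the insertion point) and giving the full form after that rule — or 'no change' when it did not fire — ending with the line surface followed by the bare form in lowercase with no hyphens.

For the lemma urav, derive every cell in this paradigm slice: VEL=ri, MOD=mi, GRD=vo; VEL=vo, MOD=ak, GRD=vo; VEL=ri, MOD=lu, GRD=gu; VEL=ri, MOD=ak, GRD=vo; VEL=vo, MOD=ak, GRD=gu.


cell VEL=ri, MOD=mi, GRD=vo:
underlying: urav-ze-te-pab
1. b -> p, d -> t, g -> k, v -> f, z -> s / _ #: fires at position(s) 11: uravzetepap
2. 0 -> a / C _ C: inserts after position(s) 4: uravazetepap
surface: uravazetepap

cell VEL=vo, MOD=ak, GRD=vo:
underlying: urav-n-te-dak
1. b -> p, d -> t, g -> k, v -> f, z -> s / _ #: no change
2. 0 -> a / C _ C: inserts after position(s) 4, 5: uravanatedak
surface: uravanatedak

cell VEL=ri, MOD=lu, GRD=gu:
underlying: urav-ze-bod-ga
1. b -> p, d -> t, g -> k, v -> f, z -> s / _ #: no change
2. 0 -> a / C _ C: inserts after position(s) 4, 9: uravazebodaga
surface: uravazebodaga

cell VEL=ri, MOD=ak, GRD=vo:
underlying: urav-ze-te-dak
1. b -> p, d -> t, g -> k, v -> f, z -> s / _ #: no change
2. 0 -> a / C _ C: inserts after position(s) 4: uravazetedak
surface: uravazetedak

cell VEL=vo, MOD=ak, GRD=gu:
underlying: urav-n-bod-dak
1. b -> p, d -> t, g -> k, v -> f, z -> s / _ #: no change
2. 0 -> a / C _ C: inserts after position(s) 4, 5, 8: uravanabodadak
surface: uravanabodadak


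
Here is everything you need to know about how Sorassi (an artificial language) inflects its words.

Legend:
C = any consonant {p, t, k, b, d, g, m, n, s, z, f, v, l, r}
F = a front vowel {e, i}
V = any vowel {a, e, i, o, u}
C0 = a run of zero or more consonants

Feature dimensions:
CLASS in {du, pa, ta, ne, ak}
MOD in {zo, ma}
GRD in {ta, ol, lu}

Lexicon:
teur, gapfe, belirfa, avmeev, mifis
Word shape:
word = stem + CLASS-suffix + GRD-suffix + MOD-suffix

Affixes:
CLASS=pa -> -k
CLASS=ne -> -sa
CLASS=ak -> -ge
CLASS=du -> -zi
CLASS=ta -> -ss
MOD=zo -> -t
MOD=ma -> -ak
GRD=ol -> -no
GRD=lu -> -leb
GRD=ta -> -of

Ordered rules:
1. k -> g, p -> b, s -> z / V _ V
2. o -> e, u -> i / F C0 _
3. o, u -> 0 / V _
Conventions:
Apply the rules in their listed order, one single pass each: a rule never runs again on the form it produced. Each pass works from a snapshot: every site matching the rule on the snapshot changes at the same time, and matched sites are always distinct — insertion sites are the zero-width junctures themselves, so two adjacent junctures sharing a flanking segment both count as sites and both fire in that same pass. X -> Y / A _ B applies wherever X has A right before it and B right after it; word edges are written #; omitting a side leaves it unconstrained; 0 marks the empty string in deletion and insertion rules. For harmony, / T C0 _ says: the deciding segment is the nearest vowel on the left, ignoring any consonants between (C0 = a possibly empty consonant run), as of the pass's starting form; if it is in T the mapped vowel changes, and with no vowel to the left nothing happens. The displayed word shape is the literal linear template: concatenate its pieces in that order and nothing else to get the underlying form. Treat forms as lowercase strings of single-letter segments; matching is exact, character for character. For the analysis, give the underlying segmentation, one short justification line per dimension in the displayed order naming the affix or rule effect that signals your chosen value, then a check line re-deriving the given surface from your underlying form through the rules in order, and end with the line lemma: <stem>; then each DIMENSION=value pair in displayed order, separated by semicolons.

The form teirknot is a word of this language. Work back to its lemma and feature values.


underlying: teur-k-no-t
CLASS=pa - signalled by the affix -k
MOD=zo - signalled by the affix -t
GRD=ol - signalled by the affix -no
check: teurknot -> teurknot -> teirknot -> teirknot
lemma: teur; CLASS=pa; MOD=zo; GRD=ol


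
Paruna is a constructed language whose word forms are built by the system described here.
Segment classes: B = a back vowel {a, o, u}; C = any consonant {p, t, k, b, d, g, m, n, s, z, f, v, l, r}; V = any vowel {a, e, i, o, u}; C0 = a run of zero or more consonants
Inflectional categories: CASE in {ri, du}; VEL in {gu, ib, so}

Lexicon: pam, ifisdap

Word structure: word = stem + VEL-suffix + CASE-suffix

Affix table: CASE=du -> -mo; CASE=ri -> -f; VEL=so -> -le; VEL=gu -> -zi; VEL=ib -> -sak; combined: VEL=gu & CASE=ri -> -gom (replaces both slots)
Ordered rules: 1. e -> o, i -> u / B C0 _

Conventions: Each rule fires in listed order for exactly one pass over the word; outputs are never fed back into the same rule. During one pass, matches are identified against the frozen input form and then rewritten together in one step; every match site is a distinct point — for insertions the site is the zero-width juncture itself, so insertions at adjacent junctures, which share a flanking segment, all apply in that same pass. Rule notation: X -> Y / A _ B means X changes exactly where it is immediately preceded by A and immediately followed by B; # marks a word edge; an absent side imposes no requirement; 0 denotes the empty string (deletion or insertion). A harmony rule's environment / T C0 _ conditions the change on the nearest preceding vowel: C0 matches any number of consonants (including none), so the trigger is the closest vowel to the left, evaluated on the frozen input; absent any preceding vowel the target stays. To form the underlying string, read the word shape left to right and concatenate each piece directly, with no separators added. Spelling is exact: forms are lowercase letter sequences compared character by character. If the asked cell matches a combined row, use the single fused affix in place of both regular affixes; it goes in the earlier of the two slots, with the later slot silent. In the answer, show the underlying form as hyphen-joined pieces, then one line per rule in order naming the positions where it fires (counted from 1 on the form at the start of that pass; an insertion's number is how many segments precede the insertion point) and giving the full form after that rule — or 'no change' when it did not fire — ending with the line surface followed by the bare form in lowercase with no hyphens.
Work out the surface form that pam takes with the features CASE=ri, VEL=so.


underlying: pam-le-f
1. e -> o, i -> u / B C0 _: fires at position(s) 5: pamlof
surface: pamlof


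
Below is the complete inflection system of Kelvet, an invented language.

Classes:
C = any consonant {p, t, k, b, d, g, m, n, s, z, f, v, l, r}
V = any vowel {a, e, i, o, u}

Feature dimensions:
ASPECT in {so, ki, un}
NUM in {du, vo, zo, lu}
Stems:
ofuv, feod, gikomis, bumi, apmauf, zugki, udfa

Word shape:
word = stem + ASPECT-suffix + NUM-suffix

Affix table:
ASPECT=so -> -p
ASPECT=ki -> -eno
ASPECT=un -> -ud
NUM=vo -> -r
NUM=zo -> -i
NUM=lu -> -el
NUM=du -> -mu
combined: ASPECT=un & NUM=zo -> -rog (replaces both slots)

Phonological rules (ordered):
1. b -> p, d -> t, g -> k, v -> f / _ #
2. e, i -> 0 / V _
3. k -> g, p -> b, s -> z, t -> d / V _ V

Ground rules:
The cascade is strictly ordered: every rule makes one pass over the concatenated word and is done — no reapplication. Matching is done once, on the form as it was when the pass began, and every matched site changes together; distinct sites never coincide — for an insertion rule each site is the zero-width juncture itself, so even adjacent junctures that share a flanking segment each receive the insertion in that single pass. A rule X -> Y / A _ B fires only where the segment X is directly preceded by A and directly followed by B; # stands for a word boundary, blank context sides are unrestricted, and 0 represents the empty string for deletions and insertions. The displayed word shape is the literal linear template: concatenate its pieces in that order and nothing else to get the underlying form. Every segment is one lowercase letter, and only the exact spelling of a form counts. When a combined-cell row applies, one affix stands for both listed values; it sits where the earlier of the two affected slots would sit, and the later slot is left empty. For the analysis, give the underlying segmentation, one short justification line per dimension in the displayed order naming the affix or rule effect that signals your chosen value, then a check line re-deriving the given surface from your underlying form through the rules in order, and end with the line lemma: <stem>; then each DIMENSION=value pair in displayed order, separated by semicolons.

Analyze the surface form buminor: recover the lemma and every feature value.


underlying: bumi-eno-r
ASPECT=ki - signalled by the affix -eno
NUM=vo - signalled by the affix -r
check: bumienor -> bumienor -> buminor -> buminor
lemma: bumi; ASPECT=ki; NUM=vo


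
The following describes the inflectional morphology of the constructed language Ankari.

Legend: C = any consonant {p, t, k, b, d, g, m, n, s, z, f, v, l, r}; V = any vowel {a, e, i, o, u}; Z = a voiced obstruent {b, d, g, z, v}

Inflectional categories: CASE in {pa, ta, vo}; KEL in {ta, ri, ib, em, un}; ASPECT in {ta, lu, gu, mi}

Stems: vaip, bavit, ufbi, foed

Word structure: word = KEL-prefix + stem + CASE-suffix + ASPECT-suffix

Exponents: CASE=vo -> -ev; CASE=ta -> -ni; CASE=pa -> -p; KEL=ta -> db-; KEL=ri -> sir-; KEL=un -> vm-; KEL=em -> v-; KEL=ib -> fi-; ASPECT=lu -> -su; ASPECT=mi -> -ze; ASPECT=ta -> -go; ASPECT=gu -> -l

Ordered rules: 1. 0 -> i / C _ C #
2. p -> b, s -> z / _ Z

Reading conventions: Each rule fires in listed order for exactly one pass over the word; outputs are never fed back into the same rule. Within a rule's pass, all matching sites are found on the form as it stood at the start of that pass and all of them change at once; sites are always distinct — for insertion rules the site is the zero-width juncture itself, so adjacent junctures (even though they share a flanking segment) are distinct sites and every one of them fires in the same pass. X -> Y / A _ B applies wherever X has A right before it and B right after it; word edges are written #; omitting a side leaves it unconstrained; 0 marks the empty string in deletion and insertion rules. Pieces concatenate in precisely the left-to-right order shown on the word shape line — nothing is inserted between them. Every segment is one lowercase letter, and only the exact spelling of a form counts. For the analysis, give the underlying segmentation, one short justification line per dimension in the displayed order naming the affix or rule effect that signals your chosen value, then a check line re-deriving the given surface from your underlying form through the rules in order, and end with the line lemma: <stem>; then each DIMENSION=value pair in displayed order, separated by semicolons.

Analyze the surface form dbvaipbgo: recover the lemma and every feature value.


underlying: db-vaip-p-go
CASE=pa - signalled by the affix -p
KEL=ta - signalled by the affix db-
ASPECT=ta - signalled by the affix -go
check: dbvaippgo -> dbvaippgo -> dbvaipbgo
lemma: vaip; CASE=pa; KEL=ta; ASPECT=ta
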